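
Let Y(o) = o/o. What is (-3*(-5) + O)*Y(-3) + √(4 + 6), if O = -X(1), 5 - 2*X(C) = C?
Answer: 13 + √10 ≈ 16.162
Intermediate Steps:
X(C) = 5/2 - C/2
Y(o) = 1
O = -2 (O = -(5/2 - ½*1) = -(5/2 - ½) = -1*2 = -2)
(-3*(-5) + O)*Y(-3) + √(4 + 6) = (-3*(-5) - 2)*1 + √(4 + 6) = (15 - 2)*1 + √10 = 13*1 + √10 = 13 + √10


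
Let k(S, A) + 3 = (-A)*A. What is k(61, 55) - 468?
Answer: -3496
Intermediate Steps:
k(S, A) = -3 - A**2 (k(S, A) = -3 + (-A)*A = -3 - A**2)
k(61, 55) - 468 = (-3 - 1*55**2) - 468 = (-3 - 1*3025) - 468 = (-3 - 3025) - 468 = -3028 - 468 = -3496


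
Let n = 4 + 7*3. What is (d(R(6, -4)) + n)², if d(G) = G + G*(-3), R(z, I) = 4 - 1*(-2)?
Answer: 169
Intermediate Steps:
R(z, I) = 6 (R(z, I) = 4 + 2 = 6)
d(G) = -2*G (d(G) = G - 3*G = -2*G)
n = 25 (n = 4 + 21 = 25)
(d(R(6, -4)) + n)² = (-2*6 + 25)² = (-12 + 25)² = 13² = 169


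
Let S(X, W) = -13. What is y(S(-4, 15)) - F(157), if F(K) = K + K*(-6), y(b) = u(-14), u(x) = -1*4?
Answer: 781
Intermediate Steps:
u(x) = -4
y(b) = -4
F(K) = -5*K (F(K) = K - 6*K = -5*K)
y(S(-4, 15)) - F(157) = -4 - (-5)*157 = -4 - 1*(-785) = -4 + 785 = 781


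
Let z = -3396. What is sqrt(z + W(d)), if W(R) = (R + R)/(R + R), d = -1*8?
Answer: I*sqrt(3395) ≈ 58.267*I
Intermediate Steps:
d = -8
W(R) = 1 (W(R) = (2*R)/((2*R)) = (2*R)*(1/(2*R)) = 1)
sqrt(z + W(d)) = sqrt(-3396 + 1) = sqrt(-3395) = I*sqrt(3395)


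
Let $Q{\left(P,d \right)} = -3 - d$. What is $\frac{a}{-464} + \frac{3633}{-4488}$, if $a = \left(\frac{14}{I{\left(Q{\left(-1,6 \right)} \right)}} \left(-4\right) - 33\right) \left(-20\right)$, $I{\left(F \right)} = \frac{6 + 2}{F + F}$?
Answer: $\frac{138791}{43384} \approx 3.1991$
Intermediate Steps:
$I{\left(F \right)} = \frac{4}{F}$ ($I{\left(F \right)} = \frac{8}{2 F} = 8 \frac{1}{2 F} = \frac{4}{F}$)
$a = -1860$ ($a = \left(\frac{14}{4 \frac{1}{-3 - 6}} \left(-4\right) - 33\right) \left(-20\right) = \left(\frac{14}{4 \frac{1}{-9}} \left(-4\right) - 33\right) \left(-20\right) = \left(\frac{14}{4 \left(- \frac{1}{9}\right)} \left(-4\right) - 33\right) \left(-20\right) = \left(\frac{14}{- \frac{4}{9}} \left(-4\right) - 33\right) \left(-20\right) = \left(14 \left(- \frac{9}{4}\right) \left(-4\right) - 33\right) \left(-20\right) = \left(\left(- \frac{63}{2}\right) \left(-4\right) - 33\right) \left(-20\right) = \left(126 - 33\right) \left(-20\right) = 93 \left(-20\right) = -1860$)
$\frac{a}{-464} + \frac{3633}{-4488} = - \frac{1860}{-464} + \frac{3633}{-4488} = \left(-1860\right) \left(- \frac{1}{464}\right) + 3633 \left(- \frac{1}{4488}\right) = \frac{465}{116} - \frac{1211}{1496} = \frac{138791}{43384}$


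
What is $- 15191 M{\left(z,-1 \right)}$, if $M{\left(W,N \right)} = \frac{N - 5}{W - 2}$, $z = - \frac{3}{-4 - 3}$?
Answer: $-58002$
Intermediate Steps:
$z = \frac{3}{7}$ ($z = - \frac{3}{-7} = \left(-3\right) \left(- \frac{1}{7}\right) = \frac{3}{7} \approx 0.42857$)
$M{\left(W,N \right)} = \frac{-5 + N}{-2 + W}$
$- 15191 M{\left(z,-1 \right)} = - 15191 \frac{-5 - 1}{-2 + \frac{3}{7}} = - 15191 \frac{1}{- \frac{11}{7}} \left(-6\right) = - 15191 \left(\left(- \frac{7}{11}\right) \left(-6\right)\right) = \left(-15191\right) \frac{42}{11} = -58002$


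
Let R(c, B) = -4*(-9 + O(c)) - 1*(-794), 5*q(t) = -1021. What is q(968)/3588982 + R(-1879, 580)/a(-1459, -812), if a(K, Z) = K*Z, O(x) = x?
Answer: 640338931/91635682915 ≈ 0.0069879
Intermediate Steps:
q(t) = -1021/5 (q(t) = (⅕)*(-1021) = -1021/5)
R(c, B) = 830 - 4*c (R(c, B) = -4*(-9 + c) - 1*(-794) = (36 - 4*c) + 794 = 830 - 4*c)
q(968)/3588982 + R(-1879, 580)/a(-1459, -812) = -1021/5/3588982 + (830 - 4*(-1879))/((-1459*(-812))) = -1021/5*1/3588982 + (830 + 7516)/1184708 = -1021/17944910 + 8346*(1/1184708) = -1021/17944910 + 4173/592354 = 640338931/91635682915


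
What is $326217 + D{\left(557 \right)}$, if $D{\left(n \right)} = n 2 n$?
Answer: $946715$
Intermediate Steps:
$D{\left(n \right)} = 2 n^{2}$ ($D{\left(n \right)} = 2 n n = 2 n^{2}$)
$326217 + D{\left(557 \right)} = 326217 + 2 \cdot 557^{2} = 326217 + 2 \cdot 310249 = 326217 + 620498 = 946715$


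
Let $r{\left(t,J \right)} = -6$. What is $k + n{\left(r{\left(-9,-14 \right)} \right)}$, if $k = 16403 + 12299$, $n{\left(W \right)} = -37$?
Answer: $28665$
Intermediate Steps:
$k = 28702$
$k + n{\left(r{\left(-9,-14 \right)} \right)} = 28702 - 37 = 28665$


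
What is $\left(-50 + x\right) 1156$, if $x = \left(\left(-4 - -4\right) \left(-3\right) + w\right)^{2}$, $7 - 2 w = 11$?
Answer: $-53176$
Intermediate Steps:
$w = -2$ ($w = \frac{7}{2} - \frac{11}{2} = -2$)
$x = 4$ ($x = \left(\left(-4 - -4\right) \left(-3\right) - 2\right)^{2} = \left(\left(-4 + \left(-1 + 5\right)\right) \left(-3\right) - 2\right)^{2} = \left(\left(-4 + 4\right) \left(-3\right) - 2\right)^{2} = \left(0 \left(-3\right) - 2\right)^{2} = \left(0 - 2\right)^{2} = \left(-2\right)^{2} = 4$)
$\left(-50 + x\right) 1156 = \left(-50 + 4\right) 1156 = \left(-46\right) 1156 = -53176$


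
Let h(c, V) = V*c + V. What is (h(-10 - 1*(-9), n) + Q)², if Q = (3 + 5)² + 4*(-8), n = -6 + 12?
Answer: 1024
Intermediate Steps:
n = 6
h(c, V) = V + V*c
Q = 32 (Q = 8² - 32 = 64 - 32 = 32)
(h(-10 - 1*(-9), n) + Q)² = (6*(1 + (-10 - 1*(-9))) + 32)² = (6*(1 + (-10 + 9)) + 32)² = (6*(1 - 1) + 32)² = (6*0 + 32)² = (0 + 32)² = 32² = 1024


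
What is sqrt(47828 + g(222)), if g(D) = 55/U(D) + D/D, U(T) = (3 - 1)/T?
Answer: sqrt(53934) ≈ 232.24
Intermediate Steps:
U(T) = 2/T
g(D) = 1 + 55*D/2 (g(D) = 55/((2/D)) + D/D = 55*(D/2) + 1 = 55*D/2 + 1 = 1 + 55*D/2)
sqrt(47828 + g(222)) = sqrt(47828 + (1 + (55/2)*222)) = sqrt(47828 + (1 + 6105)) = sqrt(47828 + 6106) = sqrt(53934)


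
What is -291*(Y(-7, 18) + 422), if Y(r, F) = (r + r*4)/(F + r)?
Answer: -1340637/11 ≈ -1.2188e+5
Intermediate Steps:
Y(r, F) = 5*r/(F + r) (Y(r, F) = (r + 4*r)/(F + r) = (5*r)/(F + r) = 5*r/(F + r))
-291*(Y(-7, 18) + 422) = -291*(5*(-7)/(18 - 7) + 422) = -291*(5*(-7)/11 + 422) = -291*(5*(-7)*(1/11) + 422) = -291*(-35/11 + 422) = -291*4607/11 = -1340637/11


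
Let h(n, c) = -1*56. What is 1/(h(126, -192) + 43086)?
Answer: 1/43030 ≈ 2.3240e-5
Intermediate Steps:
h(n, c) = -56
1/(h(126, -192) + 43086) = 1/(-56 + 43086) = 1/43030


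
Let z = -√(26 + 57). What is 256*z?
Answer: -256*√83 ≈ -2332.3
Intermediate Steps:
z = -√83 ≈ -9.1104
256*z = 256*(-√83) = -256*√83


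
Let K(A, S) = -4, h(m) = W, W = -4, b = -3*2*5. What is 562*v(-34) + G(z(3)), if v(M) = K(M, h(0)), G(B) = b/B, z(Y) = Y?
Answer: -2258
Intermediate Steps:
b = -30 (b = -6*5 = -30)
h(m) = -4
G(B) = -30/B
v(M) = -4
562*v(-34) + G(z(3)) = 562*(-4) - 30/3 = -2248 - 30*1/3 = -2248 - 10 = -2258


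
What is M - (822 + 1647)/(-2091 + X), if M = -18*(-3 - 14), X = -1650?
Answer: 382405/1247 ≈ 306.66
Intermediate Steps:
M = 306 (M = -18*(-17) = 306)
M - (822 + 1647)/(-2091 + X) = 306 - (822 + 1647)/(-2091 - 1650) = 306 - 2469/(-3741) = 306 - 2469*(-1)/3741 = 306 - 1*(-823/1247) = 306 + 823/1247 = 382405/1247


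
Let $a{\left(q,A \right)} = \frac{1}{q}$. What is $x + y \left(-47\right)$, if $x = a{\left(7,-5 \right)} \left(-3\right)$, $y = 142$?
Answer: $- \frac{46721}{7} \approx -6674.4$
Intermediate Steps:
$x = - \frac{3}{7}$ ($x = \frac{1}{7} \left(-3\right) = - \frac{3}{7} \approx -0.42857$)
$x + y \left(-47\right) = - \frac{3}{7} + 142 \left(-47\right) = - \frac{3}{7} - 6674 = - \frac{46721}{7}$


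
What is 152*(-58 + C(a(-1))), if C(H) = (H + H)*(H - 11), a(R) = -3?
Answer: 3952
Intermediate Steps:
C(H) = 2*H*(-11 + H) (C(H) = (2*H)*(-11 + H) = 2*H*(-11 + H))
152*(-58 + C(a(-1))) = 152*(-58 + 2*(-3)*(-11 - 3)) = 152*(-58 + 2*(-3)*(-14)) = 152*(-58 + 84) = 152*26 = 3952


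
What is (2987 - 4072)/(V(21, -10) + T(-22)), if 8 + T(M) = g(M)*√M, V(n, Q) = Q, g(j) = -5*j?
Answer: 9765/133262 + 59675*I*√22/133262 ≈ 0.073277 + 2.1004*I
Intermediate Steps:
T(M) = -8 - 5*M^(3/2) (T(M) = -8 + (-5*M)*√M = -8 - 5*M^(3/2))
(2987 - 4072)/(V(21, -10) + T(-22)) = (2987 - 4072)/(-10 + (-8 - (-110)*I*√22)) = -1085/(-10 + (-8 - (-110)*I*√22)) = -1085/(-10 + (-8 + 110*I*√22)) = -1085/(-18 + 110*I*√22)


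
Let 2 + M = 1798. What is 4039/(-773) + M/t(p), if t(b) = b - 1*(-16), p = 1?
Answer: 1319645/13141 ≈ 100.42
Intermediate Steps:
M = 1796 (M = -2 + 1798 = 1796)
t(b) = 16 + b (t(b) = b + 16 = 16 + b)
4039/(-773) + M/t(p) = 4039/(-773) + 1796/(16 + 1) = 4039*(-1/773) + 1796/17 = -4039/773 + 1796*(1/17) = -4039/773 + 1796/17 = 1319645/13141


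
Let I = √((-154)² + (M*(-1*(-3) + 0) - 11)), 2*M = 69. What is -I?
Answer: -√95234/2 ≈ -154.30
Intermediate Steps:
M = 69/2 (M = (½)*69 = 69/2 ≈ 34.500)
I = √95234/2 (I = √((-154)² + (69*(-1*(-3) + 0)/2 - 11)) = √(23716 + (69*(3 + 0)/2 - 11)) = √(23716 + ((69/2)*3 - 11)) = √(23716 + (207/2 - 11)) = √(23716 + 185/2) = √(47617/2) = √95234/2 ≈ 154.30)
-I = -√95234/2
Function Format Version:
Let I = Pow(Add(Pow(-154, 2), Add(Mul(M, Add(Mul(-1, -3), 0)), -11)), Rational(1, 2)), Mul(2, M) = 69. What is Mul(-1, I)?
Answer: Mul(Rational(-1, 2), Pow(95234, Rational(1, 2))) ≈ -154.30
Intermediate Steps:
M = Rational(69, 2) (M = Mul(Rational(1, 2), 69) = Rational(69, 2) ≈ 34.500)
I = Mul(Rational(1, 2), Pow(95234, Rational(1, 2))) (I = Pow(Add(Pow(-154, 2), Add(Mul(Rational(69, 2), Add(Mul(-1, -3), 0)), -11)), Rational(1, 2)) = Pow(Add(23716, Add(Mul(Rational(69, 2), Add(3, 0)), -11)), Rational(1, 2)) = Pow(Add(23716, Add(Mul(Rational(69, 2), 3), -11)), Rational(1, 2)) = Pow(Add(23716, Add(Rational(207, 2), -11)), Rational(1, 2)) = Pow(Add(23716, Rational(185, 2)), Rational(1, 2)) = Pow(Rational(47617, 2), Rational(1, 2)) = Mul(Rational(1, 2), Pow(95234, Rational(1, 2))) ≈ 154.30)
Mul(-1, I) = Mul(-1, Mul(Rational(1, 2), Pow(95234, Rational(1, 2)))) = Mul(Rational(-1, 2), Pow(95234, Rational(1, 2)))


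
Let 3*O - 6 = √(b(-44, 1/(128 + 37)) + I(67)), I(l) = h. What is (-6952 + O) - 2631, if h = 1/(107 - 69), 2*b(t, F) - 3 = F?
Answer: -9581 + √60123030/18810 ≈ -9580.6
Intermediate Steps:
b(t, F) = 3/2 + F/2
h = 1/38 ≈ 0.026316
I(l) = 1/38
O = 2 + √60123030/18810 (O = 2 + √((3/2 + 1/(2*(128 + 37))) + 1/38)/3 = 2 + √((3/2 + (½)/165) + 1/38)/3 = 2 + √((3/2 + (½)*(1/165)) + 1/38)/3 = 2 + √((3/2 + 1/330) + 1/38)/3 = 2 + √(248/165 + 1/38)/3 = 2 + √(9589/6270)/3 = 2 + (√60123030/6270)/3 = 2 + √60123030/18810 ≈ 2.4122)
(-6952 + O) - 2631 = (-6952 + (2 + √60123030/18810)) - 2631 = (-6950 + √60123030/18810) - 2631 = -9581 + √60123030/18810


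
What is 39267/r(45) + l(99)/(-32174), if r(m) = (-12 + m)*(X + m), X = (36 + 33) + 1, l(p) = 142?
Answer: 210472928/20350055 ≈ 10.343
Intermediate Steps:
X = 70 (X = 69 + 1 = 70)
r(m) = (-12 + m)*(70 + m)
39267/r(45) + l(99)/(-32174) = 39267/(-840 + 45**2 + 58*45) + 142/(-32174) = 39267/(-840 + 2025 + 2610) + 142*(-1/32174) = 39267/3795 - 71/16087 = 39267*(1/3795) - 71/16087 = 13089/1265 - 71/16087 = 210472928/20350055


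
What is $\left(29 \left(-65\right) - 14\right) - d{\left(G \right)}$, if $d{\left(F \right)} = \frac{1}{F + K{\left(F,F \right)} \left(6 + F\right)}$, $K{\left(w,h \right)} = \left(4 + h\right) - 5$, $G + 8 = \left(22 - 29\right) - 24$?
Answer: $- \frac{2432620}{1281} \approx -1899.0$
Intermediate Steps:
$G = -39$ ($G = -8 + \left(\left(22 - 29\right) - 24\right) = -8 - 31 = -39$)
$K{\left(w,h \right)} = -1 + h$
$d{\left(F \right)} = \frac{1}{F + \left(-1 + F\right) \left(6 + F\right)}$
$\left(29 \left(-65\right) - 14\right) - d{\left(G \right)} = \left(29 \left(-65\right) - 14\right) - \frac{1}{-6 + \left(-39\right)^{2} + 6 \left(-39\right)} = \left(-1885 - 14\right) - \frac{1}{-6 + 1521 - 234} = -1899 - \frac{1}{1281} = - \frac{2432620}{1281}$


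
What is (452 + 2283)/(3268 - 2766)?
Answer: 2735/502 ≈ 5.4482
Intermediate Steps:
(452 + 2283)/(3268 - 2766) = 2735/502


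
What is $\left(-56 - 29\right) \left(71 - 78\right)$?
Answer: $595$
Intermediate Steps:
$\left(-56 - 29\right) \left(71 - 78\right) = \left(-85\right) \left(-7\right) = 595$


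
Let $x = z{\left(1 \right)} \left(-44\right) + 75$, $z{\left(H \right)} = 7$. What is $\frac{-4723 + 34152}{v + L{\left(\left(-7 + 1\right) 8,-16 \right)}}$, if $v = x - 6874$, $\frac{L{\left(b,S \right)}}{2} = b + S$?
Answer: $- \frac{29429}{7235} \approx -4.0676$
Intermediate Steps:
$x = -233$ ($x = 7 \left(-44\right) + 75 = -308 + 75 = -233$)
$L{\left(b,S \right)} = 2 S + 2 b$ ($L{\left(b,S \right)} = 2 \left(b + S\right) = 2 \left(S + b\right) = 2 S + 2 b$)
$v = -7107$ ($v = -233 - 6874 = -7107$)
$\frac{-4723 + 34152}{v + L{\left(\left(-7 + 1\right) 8,-16 \right)}} = \frac{-4723 + 34152}{-7107 + \left(2 \left(-16\right) + 2 \left(-7 + 1\right) 8\right)} = \frac{29429}{-7107 + \left(-32 + 2 \left(\left(-6\right) 8\right)\right)} = \frac{29429}{-7107 + \left(-32 + 2 \left(-48\right)\right)} = \frac{29429}{-7107 - 128} = \frac{29429}{-7235} = 29429 \left(- \frac{1}{7235}\right) = - \frac{29429}{7235}$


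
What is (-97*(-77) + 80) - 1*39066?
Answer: -31517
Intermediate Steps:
(-97*(-77) + 80) - 1*39066 = (7469 + 80) - 39066 = 7549 - 39066 = -31517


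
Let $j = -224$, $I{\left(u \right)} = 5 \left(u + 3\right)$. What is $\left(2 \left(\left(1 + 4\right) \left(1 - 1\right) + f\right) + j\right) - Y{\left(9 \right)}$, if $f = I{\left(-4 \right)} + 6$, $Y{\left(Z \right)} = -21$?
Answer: $-201$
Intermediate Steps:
$I{\left(u \right)} = 15 + 5 u$ ($I{\left(u \right)} = 5 \left(3 + u\right) = 15 + 5 u$)
$f = 1$ ($f = \left(15 + 5 \left(-4\right)\right) + 6 = \left(15 - 20\right) + 6 = -5 + 6 = 1$)
$\left(2 \left(\left(1 + 4\right) \left(1 - 1\right) + f\right) + j\right) - Y{\left(9 \right)} = \left(2 \left(\left(1 + 4\right) \left(1 - 1\right) + 1\right) - 224\right) - -21 = \left(2 \left(5 \cdot 0 + 1\right) - 224\right) + 21 = \left(2 \left(0 + 1\right) - 224\right) + 21 = \left(2 \cdot 1 - 224\right) + 21 = \left(2 - 224\right) + 21 = -222 + 21 = -201$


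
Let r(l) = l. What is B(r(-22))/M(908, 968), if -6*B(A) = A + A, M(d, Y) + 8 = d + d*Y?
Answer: 11/1319766 ≈ 8.3348e-6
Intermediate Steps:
M(d, Y) = -8 + d + Y*d (M(d, Y) = -8 + (d + d*Y) = -8 + (d + Y*d) = -8 + d + Y*d)
B(A) = -A/3 (B(A) = -(A + A)/6 = -A/3)
B(r(-22))/M(908, 968) = (-⅓*(-22))/(-8 + 908 + 968*908) = 22/(3*(-8 + 908 + 878944)) = (22/3)/879844 = (22/3)*(1/879844) = 11/1319766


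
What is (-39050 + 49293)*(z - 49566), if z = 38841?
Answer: -109856175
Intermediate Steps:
(-39050 + 49293)*(z - 49566) = (-39050 + 49293)*(38841 - 49566) = 10243*(-10725) = -109856175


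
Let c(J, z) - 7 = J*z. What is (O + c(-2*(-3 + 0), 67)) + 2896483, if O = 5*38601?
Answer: 3089897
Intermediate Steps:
c(J, z) = 7 + J*z
O = 193005
(O + c(-2*(-3 + 0), 67)) + 2896483 = (193005 + (7 - 2*(-3 + 0)*67)) + 2896483 = (193005 + (7 - 2*(-3)*67)) + 2896483 = (193005 + (7 + 6*67)) + 2896483 = (193005 + (7 + 402)) + 2896483 = (193005 + 409) + 2896483 = 193414 + 2896483 = 3089897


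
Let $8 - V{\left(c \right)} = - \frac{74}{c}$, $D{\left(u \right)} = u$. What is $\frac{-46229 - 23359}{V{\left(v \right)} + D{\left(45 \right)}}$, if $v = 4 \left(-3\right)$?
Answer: $- \frac{417528}{281} \approx -1485.9$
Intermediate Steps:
$v = -12$
$V{\left(c \right)} = 8 + \frac{74}{c}$ ($V{\left(c \right)} = 8 - - \frac{74}{c} = 8 + \frac{74}{c}$)
$\frac{-46229 - 23359}{V{\left(v \right)} + D{\left(45 \right)}} = \frac{-46229 - 23359}{\left(8 + \frac{74}{-12}\right) + 45} = - \frac{69588}{\left(8 + 74 \left(- \frac{1}{12}\right)\right) + 45} = - \frac{69588}{\left(8 - \frac{37}{6}\right) + 45} = - \frac{69588}{\frac{11}{6} + 45} = - \frac{69588}{\frac{281}{6}} = \left(-69588\right) \frac{6}{281} = - \frac{417528}{281}$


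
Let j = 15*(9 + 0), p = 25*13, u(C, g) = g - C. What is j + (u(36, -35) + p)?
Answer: 389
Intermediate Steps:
p = 325
j = 135 (j = 15*9 = 135)
j + (u(36, -35) + p) = 135 + ((-35 - 1*36) + 325) = 135 + ((-35 - 36) + 325) = 135 + (-71 + 325) = 135 + 254 = 389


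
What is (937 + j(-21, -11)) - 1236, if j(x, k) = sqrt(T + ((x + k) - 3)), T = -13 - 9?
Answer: -299 + I*sqrt(57) ≈ -299.0 + 7.5498*I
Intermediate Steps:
T = -22
j(x, k) = sqrt(-25 + k + x) (j(x, k) = sqrt(-22 + ((x + k) - 3)) = sqrt(-22 + ((k + x) - 3)) = sqrt(-22 + (-3 + k + x)) = sqrt(-25 + k + x))
(937 + j(-21, -11)) - 1236 = (937 + sqrt(-25 - 11 - 21)) - 1236 = (937 + sqrt(-57)) - 1236 = (937 + I*sqrt(57)) - 1236 = -299 + I*sqrt(57)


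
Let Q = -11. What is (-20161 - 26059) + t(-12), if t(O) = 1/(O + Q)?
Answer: -1063061/23 ≈ -46220.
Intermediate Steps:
t(O) = 1/(-11 + O) (t(O) = 1/(O - 11) = 1/(-11 + O))
(-20161 - 26059) + t(-12) = (-20161 - 26059) + 1/(-11 - 12) = -46220 + 1/(-23) = -46220 - 1/23 = -1063061/23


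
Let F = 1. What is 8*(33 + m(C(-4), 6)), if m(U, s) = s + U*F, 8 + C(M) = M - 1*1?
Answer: 208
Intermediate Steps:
C(M) = -9 + M (C(M) = -8 + (M - 1*1) = -8 + (M - 1) = -8 + (-1 + M) = -9 + M)
m(U, s) = U + s (m(U, s) = s + U*1 = s + U = U + s)
8*(33 + m(C(-4), 6)) = 8*(33 + ((-9 - 4) + 6)) = 8*(33 + (-13 + 6)) = 8*(33 - 7) = 8*26 = 208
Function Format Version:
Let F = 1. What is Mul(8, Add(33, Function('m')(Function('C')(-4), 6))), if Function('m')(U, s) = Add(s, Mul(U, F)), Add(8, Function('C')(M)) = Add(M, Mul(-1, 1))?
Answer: 208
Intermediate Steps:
Function('C')(M) = Add(-9, M) (Function('C')(M) = Add(-8, Add(M, Mul(-1, 1))) = Add(-8, Add(M, -1)) = Add(-8, Add(-1, M)) = Add(-9, M))
Function('m')(U, s) = Add(U, s) (Function('m')(U, s) = Add(s, Mul(U, 1)) = Add(s, U) = Add(U, s))
Mul(8, Add(33, Function('m')(Function('C')(-4), 6))) = Mul(8, Add(33, Add(Add(-9, -4), 6))) = Mul(8, Add(33, Add(-13, 6))) = Mul(8, Add(33, -7)) = Mul(8, 26) = 208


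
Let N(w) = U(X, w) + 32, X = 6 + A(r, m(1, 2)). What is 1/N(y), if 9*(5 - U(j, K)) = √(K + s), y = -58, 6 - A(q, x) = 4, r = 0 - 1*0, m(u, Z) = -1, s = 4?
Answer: 111/4109 + I*√6/4109 ≈ 0.027014 + 0.00059613*I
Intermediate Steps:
r = 0 (r = 0 + 0 = 0)
A(q, x) = 2 (A(q, x) = 6 - 1*4 = 6 - 4 = 2)
X = 8 (X = 6 + 2 = 8)
U(j, K) = 5 - √(4 + K)/9 (U(j, K) = 5 - √(K + 4)/9 = 5 - √(4 + K)/9)
N(w) = 37 - √(4 + w)/9 (N(w) = (5 - √(4 + w)/9) + 32 = 37 - √(4 + w)/9)
1/N(y) = 1/(37 - √(4 - 58)/9) = 1/(37 - I*√6/3)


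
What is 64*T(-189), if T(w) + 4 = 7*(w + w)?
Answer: -169600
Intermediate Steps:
T(w) = -4 + 14*w (T(w) = -4 + 7*(w + w) = -4 + 7*(2*w) = -4 + 14*w)
64*T(-189) = 64*(-4 + 14*(-189)) = 64*(-4 - 2646) = 64*(-2650) = -169600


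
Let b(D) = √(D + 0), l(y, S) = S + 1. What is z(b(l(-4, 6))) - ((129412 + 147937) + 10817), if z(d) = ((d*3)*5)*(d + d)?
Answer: -287956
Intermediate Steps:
l(y, S) = 1 + S
b(D) = √D
z(d) = 30*d² (z(d) = ((3*d)*5)*(2*d) = (15*d)*(2*d) = 30*d²)
z(b(l(-4, 6))) - ((129412 + 147937) + 10817) = 30*(√(1 + 6))² - ((129412 + 147937) + 10817) = 30*(√7)² - (277349 + 10817) = 30*7 - 1*288166 = 210 - 288166 = -287956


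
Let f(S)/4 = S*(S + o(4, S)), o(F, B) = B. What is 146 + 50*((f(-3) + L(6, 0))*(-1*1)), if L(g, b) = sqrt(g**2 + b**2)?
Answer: -3754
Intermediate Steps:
f(S) = 8*S**2 (f(S) = 4*(S*(S + S)) = 4*(S*(2*S)) = 4*(2*S**2) = 8*S**2)
L(g, b) = sqrt(b**2 + g**2)
146 + 50*((f(-3) + L(6, 0))*(-1*1)) = 146 + 50*((8*(-3)**2 + sqrt(0**2 + 6**2))*(-1*1)) = 146 + 50*((8*9 + sqrt(0 + 36))*(-1)) = 146 + 50*((72 + sqrt(36))*(-1)) = 146 + 50*((72 + 6)*(-1)) = 146 + 50*(78*(-1)) = 146 + 50*(-78) = 146 - 3900 = -3754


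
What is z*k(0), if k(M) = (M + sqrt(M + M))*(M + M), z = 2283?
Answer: 0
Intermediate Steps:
k(M) = 2*M*(M + sqrt(2)*sqrt(M)) (k(M) = (M + sqrt(2*M))*(2*M) = (M + sqrt(2)*sqrt(M))*(2*M) = 2*M*(M + sqrt(2)*sqrt(M)))
z*k(0) = 2283*(2*0**2 + 2*sqrt(2)*0**(3/2)) = 2283*(2*0 + 2*sqrt(2)*0) = 2283*(0 + 0) = 2283*0 = 0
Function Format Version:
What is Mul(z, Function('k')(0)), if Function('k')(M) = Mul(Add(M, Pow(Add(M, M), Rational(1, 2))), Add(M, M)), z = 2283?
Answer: 0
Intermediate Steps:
Function('k')(M) = Mul(2, M, Add(M, Mul(Pow(2, Rational(1, 2)), Pow(M, Rational(1, 2))))) (Function('k')(M) = Mul(Add(M, Pow(Mul(2, M), Rational(1, 2))), Mul(2, M)) = Mul(Add(M, Mul(Pow(2, Rational(1, 2)), Pow(M, Rational(1, 2)))), Mul(2, M)) = Mul(2, M, Add(M, Mul(Pow(2, Rational(1, 2)), Pow(M, Rational(1, 2))))))
Mul(z, Function('k')(0)) = Mul(2283, Add(Mul(2, Pow(0, 2)), Mul(2, Pow(2, Rational(1, 2)), Pow(0, Rational(3, 2))))) = Mul(2283, Add(Mul(2, 0), Mul(2, Pow(2, Rational(1, 2)), 0))) = Mul(2283, Add(0, 0)) = Mul(2283, 0) = 0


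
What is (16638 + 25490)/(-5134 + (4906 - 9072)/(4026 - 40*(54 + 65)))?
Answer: -15460976/1882095 ≈ -8.2148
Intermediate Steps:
(16638 + 25490)/(-5134 + (4906 - 9072)/(4026 - 40*(54 + 65))) = 42128/(-5134 - 4166/(4026 - 40*119)) = 42128/(-5134 - 4166/(4026 - 4760)) = 42128/(-5134 - 4166/(-734)) = 42128/(-5134 - 4166*(-1/734)) = 42128/(-5134 + 2083/367) = 42128/(-1882095/367) = 42128*(-367/1882095) = -15460976/1882095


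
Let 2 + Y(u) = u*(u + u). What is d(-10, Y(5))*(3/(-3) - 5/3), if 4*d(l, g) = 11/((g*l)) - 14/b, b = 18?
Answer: 1153/2160 ≈ 0.53380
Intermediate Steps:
Y(u) = -2 + 2*u**2 (Y(u) = -2 + u*(u + u) = -2 + u*(2*u) = -2 + 2*u**2)
d(l, g) = -7/36 + 11/(4*g*l) (d(l, g) = (11/((g*l)) - 14/18)/4 = (11*(1/(g*l)) - 14*1/18)/4 = (11/(g*l) - 7/9)/4 = (-7/9 + 11/(g*l))/4 = -7/36 + 11/(4*g*l))
d(-10, Y(5))*(3/(-3) - 5/3) = (-7/36 + (11/4)/(-2 + 2*5**2*(-10)))*(3/(-3) - 5/3) = (-7/36 + (11/4)*(-1/10)/(-2 + 2*25))*(3*(-1/3) - 5*1/3) = (-7/36 + (11/4)*(-1/10)/(-2 + 50))*(-1 - 5/3) = (-7/36 + (11/4)*(-1/10)/48)*(-8/3) = (-7/36 + (11/4)*(1/48)*(-1/10))*(-8/3) = (-7/36 - 11/1920)*(-8/3) = -1153/5760*(-8/3) = 1153/2160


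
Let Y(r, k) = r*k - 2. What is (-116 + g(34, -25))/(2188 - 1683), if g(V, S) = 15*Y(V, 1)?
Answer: 364/505 ≈ 0.72079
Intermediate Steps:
Y(r, k) = -2 + k*r (Y(r, k) = k*r - 2 = -2 + k*r)
g(V, S) = -30 + 15*V (g(V, S) = 15*(-2 + 1*V) = 15*(-2 + V) = -30 + 15*V)
(-116 + g(34, -25))/(2188 - 1683) = (-116 + (-30 + 15*34))/(2188 - 1683) = (-116 + (-30 + 510))/505 = (-116 + 480)*(1/505) = 364*(1/505) = 364/505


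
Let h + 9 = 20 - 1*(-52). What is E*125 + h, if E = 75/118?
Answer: 16809/118 ≈ 142.45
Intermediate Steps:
h = 63 (h = -9 + (20 - 1*(-52)) = -9 + (20 + 52) = -9 + 72 = 63)
E = 75/118 (E = 75*(1/118) = 75/118 ≈ 0.63559)
E*125 + h = (75/118)*125 + 63 = 9375/118 + 63 = 16809/118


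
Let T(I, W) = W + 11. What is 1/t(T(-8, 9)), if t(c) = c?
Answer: 1/20 ≈ 0.050000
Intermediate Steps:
T(I, W) = 11 + W
1/t(T(-8, 9)) = 1/(11 + 9) = 1/20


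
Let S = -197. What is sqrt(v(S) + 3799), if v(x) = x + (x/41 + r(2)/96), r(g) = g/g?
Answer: sqrt(3483015846)/984 ≈ 59.977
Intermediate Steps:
r(g) = 1
v(x) = 1/96 + 42*x/41 (v(x) = x + (x/41 + 1/96) = x + (1/96 + x/41) = 1/96 + 42*x/41)
sqrt(v(S) + 3799) = sqrt((1/96 + (42/41)*(-197)) + 3799) = sqrt((1/96 - 8274/41) + 3799) = sqrt(-794263/3936 + 3799) = sqrt(14158601/3936) = sqrt(3483015846)/984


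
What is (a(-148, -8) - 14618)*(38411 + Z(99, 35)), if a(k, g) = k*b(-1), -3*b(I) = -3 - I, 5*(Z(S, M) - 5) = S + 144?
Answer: -1698212090/3 ≈ -5.6607e+8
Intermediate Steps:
Z(S, M) = 169/5 + S/5 (Z(S, M) = 5 + (S + 144)/5 = 5 + (144 + S)/5 = 5 + (144/5 + S/5) = 169/5 + S/5)
b(I) = 1 + I/3 (b(I) = -(-3 - I)/3 = 1 + I/3)
a(k, g) = 2*k/3 (a(k, g) = k*(1 + (1/3)*(-1)) = k*(1 - 1/3) = k*(2/3) = 2*k/3)
(a(-148, -8) - 14618)*(38411 + Z(99, 35)) = ((2/3)*(-148) - 14618)*(38411 + (169/5 + (1/5)*99)) = (-296/3 - 14618)*(38411 + (169/5 + 99/5)) = -44150*(38411 + 268/5)/3 = -44150/3*192323/5 = -1698212090/3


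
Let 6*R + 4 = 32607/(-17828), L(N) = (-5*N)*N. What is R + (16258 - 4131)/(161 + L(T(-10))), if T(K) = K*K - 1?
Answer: -1593255143/1306186248 ≈ -1.2198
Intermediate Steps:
T(K) = -1 + K² (T(K) = K² - 1 = -1 + K²)
L(N) = -5*N²
R = -103919/106968 (R = -⅔ + (32607/(-17828))/6 = -⅔ + (32607*(-1/17828))/6 = -⅔ + (⅙)*(-32607/17828) = -⅔ - 10869/35656 = -103919/106968 ≈ -0.97150)
R + (16258 - 4131)/(161 + L(T(-10))) = -103919/106968 + (16258 - 4131)/(161 - 5*(-1 + (-10)²)²) = -103919/106968 + 12127/(161 - 5*(-1 + 100)²) = -103919/106968 + 12127/(161 - 5*99²) = -103919/106968 + 12127/(161 - 5*9801) = -103919/106968 + 12127/(161 - 49005) = -103919/106968 + 12127/(-48844) = -103919/106968 + 12127*(-1/48844) = -103919/106968 - 12127/48844 = -1593255143/1306186248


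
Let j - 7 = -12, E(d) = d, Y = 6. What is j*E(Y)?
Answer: -30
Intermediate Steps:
j = -5 (j = 7 - 12 = -5)
j*E(Y) = -5*6 = -30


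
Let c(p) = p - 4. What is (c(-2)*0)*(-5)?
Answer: 0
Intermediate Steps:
c(p) = -4 + p
(c(-2)*0)*(-5) = ((-4 - 2)*0)*(-5) = -6*0*(-5) = 0*(-5) = 0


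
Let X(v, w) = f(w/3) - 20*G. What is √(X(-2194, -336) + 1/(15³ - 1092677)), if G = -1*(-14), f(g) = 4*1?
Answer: I*√327495762917606/1089302 ≈ 16.613*I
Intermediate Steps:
f(g) = 4
G = 14
X(v, w) = -276 (X(v, w) = 4 - 20*14 = 4 - 280 = -276)
√(X(-2194, -336) + 1/(15³ - 1092677)) = √(-276 + 1/(15³ - 1092677)) = √(-276 + 1/(3375 - 1092677)) = √(-276 + 1/(-1089302)) = √(-276 - 1/1089302) = √(-300647353/1089302) = I*√327495762917606/1089302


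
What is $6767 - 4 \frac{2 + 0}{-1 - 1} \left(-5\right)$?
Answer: $-135340$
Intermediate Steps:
$6767 - 4 \frac{2 + 0}{-1 - 1} \left(-5\right) = 6767 - 4 \frac{2}{-2} \left(-5\right) = 6767 - 4 \cdot 2 \left(- \frac{1}{2}\right) \left(-5\right) = 6767 \left(-4\right) \left(-1\right) \left(-5\right) = 6767 \cdot 4 \left(-5\right) = 6767 \left(-20\right) = -135340$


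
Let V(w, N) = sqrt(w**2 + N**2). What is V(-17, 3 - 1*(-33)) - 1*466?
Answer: -466 + sqrt(1585) ≈ -426.19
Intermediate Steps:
V(w, N) = sqrt(N**2 + w**2)
V(-17, 3 - 1*(-33)) - 1*466 = sqrt((3 - 1*(-33))**2 + (-17)**2) - 1*466 = sqrt((3 + 33)**2 + 289) - 466 = sqrt(36**2 + 289) - 466 = sqrt(1296 + 289) - 466 = sqrt(1585) - 466 = -466 + sqrt(1585)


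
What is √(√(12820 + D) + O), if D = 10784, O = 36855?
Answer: √(36855 + 2*√5901) ≈ 192.38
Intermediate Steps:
√(√(12820 + D) + O) = √(√(12820 + 10784) + 36855) = √(√23604 + 36855) = √(2*√5901 + 36855) = √(36855 + 2*√5901)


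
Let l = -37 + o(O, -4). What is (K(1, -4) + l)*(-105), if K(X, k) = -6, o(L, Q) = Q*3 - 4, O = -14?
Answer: 6195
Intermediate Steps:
o(L, Q) = -4 + 3*Q (o(L, Q) = 3*Q - 4 = -4 + 3*Q)
l = -53 (l = -37 + (-4 + 3*(-4)) = -37 + (-4 - 12) = -37 - 16 = -53)
(K(1, -4) + l)*(-105) = (-6 - 53)*(-105) = -59*(-105) = 6195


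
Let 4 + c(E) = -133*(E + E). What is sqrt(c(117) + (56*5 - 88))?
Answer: I*sqrt(30934) ≈ 175.88*I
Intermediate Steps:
c(E) = -4 - 266*E (c(E) = -4 - 133*(E + E) = -4 - 266*E)
sqrt(c(117) + (56*5 - 88)) = sqrt((-4 - 266*117) + (56*5 - 88)) = sqrt((-4 - 31122) + (280 - 88)) = sqrt(-31126 + 192) = sqrt(-30934) = I*sqrt(30934)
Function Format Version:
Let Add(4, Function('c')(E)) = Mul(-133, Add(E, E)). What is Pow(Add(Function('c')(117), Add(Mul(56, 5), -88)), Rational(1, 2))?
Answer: Mul(I, Pow(30934, Rational(1, 2))) ≈ Mul(175.88, I)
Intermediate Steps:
Function('c')(E) = Add(-4, Mul(-266, E)) (Function('c')(E) = Add(-4, Mul(-133, Add(E, E))) = Add(-4, Mul(-133, Mul(2, E))) = Add(-4, Mul(-266, E)))
Pow(Add(Function('c')(117), Add(Mul(56, 5), -88)), Rational(1, 2)) = Pow(Add(Add(-4, Mul(-266, 117)), Add(Mul(56, 5), -88)), Rational(1, 2)) = Pow(Add(Add(-4, -31122), Add(280, -88)), Rational(1, 2)) = Pow(Add(-31126, 192), Rational(1, 2)) = Pow(-30934, Rational(1, 2)) = Mul(I, Pow(30934, Rational(1, 2)))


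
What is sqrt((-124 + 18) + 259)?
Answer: 3*sqrt(17) ≈ 12.369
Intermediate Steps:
sqrt((-124 + 18) + 259) = sqrt(-106 + 259) = sqrt(153) = 3*sqrt(17)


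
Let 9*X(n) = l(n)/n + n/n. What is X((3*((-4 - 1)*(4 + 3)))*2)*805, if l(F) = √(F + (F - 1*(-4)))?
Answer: 805/9 - 46*I*√26/27 ≈ 89.444 - 8.6872*I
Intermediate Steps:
l(F) = √(4 + 2*F) (l(F) = √(F + (F + 4)) = √(F + (4 + F)) = √(4 + 2*F))
X(n) = ⅑ + √(4 + 2*n)/(9*n) (X(n) = (√(4 + 2*n)/n + n/n)/9 = (√(4 + 2*n)/n + 1)/9 = (1 + √(4 + 2*n)/n)/9 = ⅑ + √(4 + 2*n)/(9*n))
X((3*((-4 - 1)*(4 + 3)))*2)*805 = ((((3*((-4 - 1)*(4 + 3)))*2)/9 + √(4 + 2*((3*((-4 - 1)*(4 + 3)))*2))/9)/(((3*((-4 - 1)*(4 + 3)))*2)))*805 = ((((3*(-5*7))*2)/9 + √(4 + 2*((3*(-5*7))*2))/9)/(((3*(-5*7))*2)))*805 = ((((3*(-35))*2)/9 + √(4 + 2*((3*(-35))*2))/9)/(((3*(-35))*2)))*805 = (((-105*2)/9 + √(4 + 2*(-105*2))/9)/((-105*2)))*805 = (((⅑)*(-210) + √(4 + 2*(-210))/9)/(-210))*805 = -(-70/3 + √(4 - 420)/9)/210*805 = -(-70/3 + √(-416)/9)/210*805 = -(-70/3 + (4*I*√26)/9)/210*805 = -(-70/3 + 4*I*√26/9)/210*805 = (⅑ - 2*I*√26/945)*805 = 805/9 - 46*I*√26/27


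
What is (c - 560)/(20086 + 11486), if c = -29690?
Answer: -15125/15786 ≈ -0.95813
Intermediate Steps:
(c - 560)/(20086 + 11486) = (-29690 - 560)/(20086 + 11486) = -30250/31572 = -30250*1/31572 = -15125/15786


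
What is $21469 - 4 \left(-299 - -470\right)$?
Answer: $20785$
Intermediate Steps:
$21469 - 4 \left(-299 - -470\right) = 21469 - 4 \left(-299 + 470\right) = 21469 - 4 \cdot 171 = 21469 - 684 = 20785$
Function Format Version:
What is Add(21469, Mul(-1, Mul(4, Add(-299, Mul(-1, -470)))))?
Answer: 20785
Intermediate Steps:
Add(21469, Mul(-1, Mul(4, Add(-299, Mul(-1, -470))))) = Add(21469, Mul(-1, Mul(4, Add(-299, 470)))) = Add(21469, Mul(-1, Mul(4, 171))) = Add(21469, Mul(-1, 684)) = Add(21469, -684) = 20785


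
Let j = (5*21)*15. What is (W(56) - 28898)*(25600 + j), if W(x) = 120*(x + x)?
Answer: -420071150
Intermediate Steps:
W(x) = 240*x (W(x) = 120*(2*x) = 240*x)
j = 1575 (j = 105*15 = 1575)
(W(56) - 28898)*(25600 + j) = (240*56 - 28898)*(25600 + 1575) = (13440 - 28898)*27175 = -15458*27175 = -420071150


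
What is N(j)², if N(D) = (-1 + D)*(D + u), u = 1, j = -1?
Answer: 0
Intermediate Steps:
N(D) = (1 + D)*(-1 + D) (N(D) = (-1 + D)*(D + 1) = (-1 + D)*(1 + D) = (1 + D)*(-1 + D))
N(j)² = (-1 + (-1)²)² = (-1 + 1)² = 0² = 0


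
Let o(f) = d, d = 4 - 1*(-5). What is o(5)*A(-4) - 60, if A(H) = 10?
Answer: 30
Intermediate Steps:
d = 9 (d = 4 + 5 = 9)
o(f) = 9
o(5)*A(-4) - 60 = 9*10 - 60 = 90 - 60 = 30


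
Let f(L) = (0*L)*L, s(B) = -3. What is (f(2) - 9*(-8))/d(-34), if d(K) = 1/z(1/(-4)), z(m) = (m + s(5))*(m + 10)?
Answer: -4563/2 ≈ -2281.5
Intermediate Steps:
f(L) = 0 (f(L) = 0*L = 0)
z(m) = (-3 + m)*(10 + m) (z(m) = (m - 3)*(m + 10) = (-3 + m)*(10 + m))
d(K) = -16/507 (d(K) = 1/(-30 + (1/(-4))**2 + 7/(-4)) = 1/(-30 + (-1/4)**2 + 7*(-1/4)) = 1/(-30 + 1/16 - 7/4) = 1/(-507/16) = -16/507)
(f(2) - 9*(-8))/d(-34) = (0 - 9*(-8))/(-16/507) = (0 + 72)*(-507/16) = 72*(-507/16) = -4563/2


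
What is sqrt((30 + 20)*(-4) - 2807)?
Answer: I*sqrt(3007) ≈ 54.836*I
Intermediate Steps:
sqrt((30 + 20)*(-4) - 2807) = sqrt(50*(-4) - 2807) = sqrt(-200 - 2807) = sqrt(-3007) = I*sqrt(3007)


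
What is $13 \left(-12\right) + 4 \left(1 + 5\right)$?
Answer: $-132$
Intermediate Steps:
$13 \left(-12\right) + 4 \left(1 + 5\right) = -156 + 4 \cdot 6 = -156 + 24 = -132$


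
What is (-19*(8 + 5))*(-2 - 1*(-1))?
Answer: 247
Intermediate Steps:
(-19*(8 + 5))*(-2 - 1*(-1)) = (-19*13)*(-2 + 1) = -247*(-1) = 247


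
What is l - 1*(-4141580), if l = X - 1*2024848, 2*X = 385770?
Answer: 2309617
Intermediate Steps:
X = 192885 (X = (½)*385770 = 192885)
l = -1831963 (l = 192885 - 1*2024848 = 192885 - 2024848 = -1831963)
l - 1*(-4141580) = -1831963 - 1*(-4141580) = -1831963 + 4141580 = 2309617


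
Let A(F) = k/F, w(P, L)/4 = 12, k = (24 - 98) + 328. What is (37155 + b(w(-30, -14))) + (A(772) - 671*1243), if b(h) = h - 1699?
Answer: -308239787/386 ≈ -7.9855e+5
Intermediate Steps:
k = 254 (k = -74 + 328 = 254)
w(P, L) = 48 (w(P, L) = 4*12 = 48)
A(F) = 254/F
b(h) = -1699 + h
(37155 + b(w(-30, -14))) + (A(772) - 671*1243) = (37155 + (-1699 + 48)) + (254/772 - 671*1243) = (37155 - 1651) + (254*(1/772) - 834053) = 35504 + (127/386 - 834053) = 35504 - 321944331/386 = -308239787/386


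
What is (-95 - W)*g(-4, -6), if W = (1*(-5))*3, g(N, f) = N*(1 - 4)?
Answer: -960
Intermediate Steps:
g(N, f) = -3*N (g(N, f) = N*(-3) = -3*N)
W = -15 (W = -5*3 = -15)
(-95 - W)*g(-4, -6) = (-95 - 1*(-15))*(-3*(-4)) = (-95 + 15)*12 = -80*12 = -960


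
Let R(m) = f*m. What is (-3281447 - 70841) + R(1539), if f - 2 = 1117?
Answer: -1630147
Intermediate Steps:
f = 1119 (f = 2 + 1117 = 1119)
R(m) = 1119*m
(-3281447 - 70841) + R(1539) = (-3281447 - 70841) + 1119*1539 = -3352288 + 1722141 = -1630147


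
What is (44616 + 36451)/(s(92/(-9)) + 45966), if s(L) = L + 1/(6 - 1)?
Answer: 3648015/2068019 ≈ 1.7640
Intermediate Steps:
s(L) = ⅕ + L (s(L) = L + 1/5 = L + (⅕)*1 = L + ⅕ = ⅕ + L)
(44616 + 36451)/(s(92/(-9)) + 45966) = (44616 + 36451)/((⅕ + 92/(-9)) + 45966) = 81067/((⅕ + 92*(-⅑)) + 45966) = 81067/((⅕ - 92/9) + 45966) = 81067/(-451/45 + 45966) = 81067/(2068019/45) = 81067*(45/2068019) = 3648015/2068019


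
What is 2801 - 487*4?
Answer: 853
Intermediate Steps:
2801 - 487*4 = 2801 - 1*1948 = 2801 - 1948 = 853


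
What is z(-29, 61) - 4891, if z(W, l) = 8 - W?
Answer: -4854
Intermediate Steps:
z(-29, 61) - 4891 = (8 - 1*(-29)) - 4891 = (8 + 29) - 4891 = 37 - 4891 = -4854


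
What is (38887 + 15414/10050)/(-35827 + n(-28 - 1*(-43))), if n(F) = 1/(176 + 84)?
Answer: -3387191288/3120531365 ≈ -1.0855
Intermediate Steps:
n(F) = 1/260
(38887 + 15414/10050)/(-35827 + n(-28 - 1*(-43))) = (38887 + 15414/10050)/(-35827 + 1/260) = (38887 + 15414*(1/10050))/(-9315019/260) = (38887 + 2569/1675)*(-260/9315019) = (65138294/1675)*(-260/9315019) = -3387191288/3120531365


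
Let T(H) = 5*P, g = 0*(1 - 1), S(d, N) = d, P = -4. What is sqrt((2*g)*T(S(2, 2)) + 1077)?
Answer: sqrt(1077) ≈ 32.818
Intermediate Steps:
g = 0 (g = 0*0 = 0)
T(H) = -20 (T(H) = 5*(-4) = -20)
sqrt((2*g)*T(S(2, 2)) + 1077) = sqrt((2*0)*(-20) + 1077) = sqrt(0*(-20) + 1077) = sqrt(0 + 1077) = sqrt(1077)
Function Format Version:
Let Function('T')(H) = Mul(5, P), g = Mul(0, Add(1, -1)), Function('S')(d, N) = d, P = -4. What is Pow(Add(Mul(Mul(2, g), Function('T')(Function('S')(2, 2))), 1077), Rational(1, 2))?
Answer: Pow(1077, Rational(1, 2)) ≈ 32.818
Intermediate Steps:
g = 0 (g = Mul(0, 0) = 0)
Function('T')(H) = -20 (Function('T')(H) = Mul(5, -4) = -20)
Pow(Add(Mul(Mul(2, g), Function('T')(Function('S')(2, 2))), 1077), Rational(1, 2)) = Pow(Add(Mul(Mul(2, 0), -20), 1077), Rational(1, 2)) = Pow(Add(Mul(0, -20), 1077), Rational(1, 2)) = Pow(Add(0, 1077), Rational(1, 2)) = Pow(1077, Rational(1, 2))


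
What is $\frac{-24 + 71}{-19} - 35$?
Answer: $- \frac{712}{19} \approx -37.474$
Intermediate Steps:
$\frac{-24 + 71}{-19} - 35 = \left(- \frac{1}{19}\right) 47 - 35 = - \frac{47}{19} - 35 = - \frac{712}{19}$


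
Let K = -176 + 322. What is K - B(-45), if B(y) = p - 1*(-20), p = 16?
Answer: 110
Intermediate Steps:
B(y) = 36 (B(y) = 16 - 1*(-20) = 16 + 20 = 36)
K = 146
K - B(-45) = 146 - 1*36 = 146 - 36 = 110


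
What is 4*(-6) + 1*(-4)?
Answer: -28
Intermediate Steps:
4*(-6) + 1*(-4) = -24 - 4 = -28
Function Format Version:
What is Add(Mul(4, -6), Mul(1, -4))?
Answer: -28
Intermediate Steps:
Add(Mul(4, -6), Mul(1, -4)) = Add(-24, -4) = -28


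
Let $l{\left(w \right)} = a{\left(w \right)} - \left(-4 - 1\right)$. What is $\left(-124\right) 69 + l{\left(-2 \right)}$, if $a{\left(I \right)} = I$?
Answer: $-8553$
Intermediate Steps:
$l{\left(w \right)} = 5 + w$ ($l{\left(w \right)} = w - \left(-4 - 1\right) = w - -5 = w + 5 = 5 + w$)
$\left(-124\right) 69 + l{\left(-2 \right)} = \left(-124\right) 69 + \left(5 - 2\right) = -8556 + 3 = -8553$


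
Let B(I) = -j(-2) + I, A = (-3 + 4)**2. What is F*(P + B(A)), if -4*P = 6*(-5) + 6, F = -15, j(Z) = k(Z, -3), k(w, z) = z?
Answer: -150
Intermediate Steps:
j(Z) = -3
A = 1 (A = 1**2 = 1)
B(I) = 3 + I (B(I) = -1*(-3) + I = 3 + I)
P = 6 (P = -(6*(-5) + 6)/4 = -(-30 + 6)/4 = -1/4*(-24) = 6)
F*(P + B(A)) = -15*(6 + (3 + 1)) = -15*(6 + 4) = -15*10 = -150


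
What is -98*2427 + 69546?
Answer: -168300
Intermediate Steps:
-98*2427 + 69546 = -237846 + 69546 = -168300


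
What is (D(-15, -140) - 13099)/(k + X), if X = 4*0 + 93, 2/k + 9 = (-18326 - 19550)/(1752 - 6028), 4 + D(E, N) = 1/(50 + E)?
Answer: -34853904/209965 ≈ -166.00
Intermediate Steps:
D(E, N) = -4 + 1/(50 + E)
k = -1069/76 (k = 2/(-9 + (-18326 - 19550)/(1752 - 6028)) = 2/(-9 - 37876/(-4276)) = 2/(-9 - 37876*(-1/4276)) = 2/(-9 + 9469/1069) = 2/(-152/1069) = 2*(-1069/152) = -1069/76 ≈ -14.066)
X = 93 (X = 0 + 93 = 93)
(D(-15, -140) - 13099)/(k + X) = ((-199 - 4*(-15))/(50 - 15) - 13099)/(-1069/76 + 93) = ((-199 + 60)/35 - 13099)/(5999/76) = ((1/35)*(-139) - 13099)*(76/5999) = (-139/35 - 13099)*(76/5999) = -458604/35*76/5999 = -34853904/209965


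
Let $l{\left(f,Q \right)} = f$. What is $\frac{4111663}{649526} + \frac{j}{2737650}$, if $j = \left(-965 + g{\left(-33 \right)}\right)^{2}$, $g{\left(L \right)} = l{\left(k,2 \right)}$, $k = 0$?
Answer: $\frac{118611490613}{17781748539} \approx 6.6704$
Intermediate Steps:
$g{\left(L \right)} = 0$
$j = 931225$ ($j = \left(-965 + 0\right)^{2} = \left(-965\right)^{2} = 931225$)
$\frac{4111663}{649526} + \frac{j}{2737650} = \frac{4111663}{649526} + \frac{931225}{2737650} = 4111663 \cdot \frac{1}{649526} + 931225 \cdot \frac{1}{2737650} = \frac{4111663}{649526} + \frac{37249}{109506} = \frac{118611490613}{17781748539}$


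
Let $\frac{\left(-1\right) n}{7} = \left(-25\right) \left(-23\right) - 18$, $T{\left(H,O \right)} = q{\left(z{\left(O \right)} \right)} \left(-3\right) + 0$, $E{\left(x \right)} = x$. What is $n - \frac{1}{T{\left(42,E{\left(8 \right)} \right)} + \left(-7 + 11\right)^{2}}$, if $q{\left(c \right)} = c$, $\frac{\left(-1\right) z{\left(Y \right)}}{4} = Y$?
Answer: $- \frac{436689}{112} \approx -3899.0$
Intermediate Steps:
$z{\left(Y \right)} = - 4 Y$
$T{\left(H,O \right)} = 12 O$ ($T{\left(H,O \right)} = - 4 O \left(-3\right) + 0 = 12 O + 0 = 12 O$)
$n = -3899$ ($n = - 7 \left(\left(-25\right) \left(-23\right) - 18\right) = - 7 \left(575 - 18\right) = \left(-7\right) 557 = -3899$)
$n - \frac{1}{T{\left(42,E{\left(8 \right)} \right)} + \left(-7 + 11\right)^{2}} = -3899 - \frac{1}{12 \cdot 8 + \left(-7 + 11\right)^{2}} = -3899 - \frac{1}{96 + 4^{2}} = -3899 - \frac{1}{96 + 16} = -3899 - \frac{1}{112} = - \frac{436689}{112}$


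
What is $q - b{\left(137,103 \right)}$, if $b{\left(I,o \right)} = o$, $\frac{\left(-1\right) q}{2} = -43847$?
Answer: $87591$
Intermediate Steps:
$q = 87694$ ($q = \left(-2\right) \left(-43847\right) = 87694$)
$q - b{\left(137,103 \right)} = 87694 - 103 = 87591$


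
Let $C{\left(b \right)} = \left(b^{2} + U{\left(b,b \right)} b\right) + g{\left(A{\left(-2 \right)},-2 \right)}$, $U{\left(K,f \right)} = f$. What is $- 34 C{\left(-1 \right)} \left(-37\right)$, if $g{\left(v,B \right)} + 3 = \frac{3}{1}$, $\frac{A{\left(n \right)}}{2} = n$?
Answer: $2516$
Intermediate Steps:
$A{\left(n \right)} = 2 n$
$g{\left(v,B \right)} = 0$ ($g{\left(v,B \right)} = -3 + \frac{3}{1} = -3 + 3 \cdot 1 = -3 + 3 = 0$)
$C{\left(b \right)} = 2 b^{2}$ ($C{\left(b \right)} = \left(b^{2} + b b\right) + 0 = \left(b^{2} + b^{2}\right) + 0 = 2 b^{2} + 0 = 2 b^{2}$)
$- 34 C{\left(-1 \right)} \left(-37\right) = - 34 \cdot 2 \left(-1\right)^{2} \left(-37\right) = - 34 \cdot 2 \cdot 1 \left(-37\right) = \left(-34\right) 2 \left(-37\right) = \left(-68\right) \left(-37\right) = 2516$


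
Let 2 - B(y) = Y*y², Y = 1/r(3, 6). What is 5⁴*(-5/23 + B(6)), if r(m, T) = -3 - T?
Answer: 83125/23 ≈ 3614.1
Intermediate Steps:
Y = -⅑ (Y = 1/(-3 - 1*6) = 1/(-3 - 6) = 1/(-9) = -⅑ ≈ -0.11111)
B(y) = 2 + y²/9 (B(y) = 2 - (-1)*y²/9 = 2 + y²/9)
5⁴*(-5/23 + B(6)) = 5⁴*(-5/23 + (2 + (⅑)*6²)) = 625*(-5*1/23 + (2 + (⅑)*36)) = 625*(-5/23 + (2 + 4)) = 625*(-5/23 + 6) = 625*(133/23) = 83125/23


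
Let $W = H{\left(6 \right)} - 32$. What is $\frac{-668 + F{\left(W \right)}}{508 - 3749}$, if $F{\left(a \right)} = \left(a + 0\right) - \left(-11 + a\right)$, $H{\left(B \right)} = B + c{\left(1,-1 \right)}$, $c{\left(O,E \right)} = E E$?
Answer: $\frac{657}{3241} \approx 0.20272$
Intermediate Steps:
$c{\left(O,E \right)} = E^{2}$
$H{\left(B \right)} = 1 + B$ ($H{\left(B \right)} = B + \left(-1\right)^{2} = B + 1 = 1 + B$)
$W = -25$ ($W = \left(1 + 6\right) - 32 = 7 - 32 = -25$)
$F{\left(a \right)} = 11$ ($F{\left(a \right)} = a - \left(-11 + a\right) = 11$)
$\frac{-668 + F{\left(W \right)}}{508 - 3749} = \frac{-668 + 11}{508 - 3749} = - \frac{657}{-3241} = \left(-657\right) \left(- \frac{1}{3241}\right) = \frac{657}{3241}$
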